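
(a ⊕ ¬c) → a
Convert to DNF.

(a ⊕ ¬c) → a
≡ ¬(a ⊕ ¬c) ∨ a   [eliminate →]
≡ ¬((a ∧ ¬¬c) ∨ (¬a ∧ ¬c)) ∨ a   [expand ⊕]
≡ (¬(a ∧ ¬¬c) ∧ ¬(¬a ∧ ¬c)) ∨ a   [De Morgan]
≡ ((¬a ∨ ¬¬¬c) ∧ ¬(¬a ∧ ¬c)) ∨ a   [De Morgan]
≡ ((¬a ∨ ¬c) ∧ ¬(¬a ∧ ¬c)) ∨ a   [double negation]
≡ ((¬a ∨ ¬c) ∧ (¬¬a ∨ ¬¬c)) ∨ a   [De Morgan]
≡ ((¬a ∨ ¬c) ∧ (a ∨ ¬¬c)) ∨ a   [double negation]
≡ ((¬a ∨ ¬c) ∧ (a ∨ c)) ∨ a   [double negation]
≡ (¬a ∧ a) ∨ (¬a ∧ c) ∨ (¬c ∧ a) ∨ (¬c ∧ c) ∨ a   [distribute ∧ over ∨]
≡ (¬a ∧ c) ∨ a   [simplify]

(¬a ∧ c) ∨ a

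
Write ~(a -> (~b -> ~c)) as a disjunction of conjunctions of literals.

a & ~b & c

~(a -> (~b -> ~c))
≡ ~(~a | (~b -> ~c))   [eliminate ->]
≡ ~(~a | ~~b | ~c)   [eliminate ->]
≡ ~~a & ~~~b & ~~c   [De Morgan]
≡ a & ~~~b & ~~c   [double negation]
≡ a & ~b & ~~c   [double negation]
≡ a & ~b & c   [double negation]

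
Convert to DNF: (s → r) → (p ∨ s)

(s → r) → (p ∨ s)
≡ ¬(s → r) ∨ p ∨ s   [eliminate →]
≡ ¬(¬s ∨ r) ∨ p ∨ s   [eliminate →]
≡ (¬¬s ∧ ¬r) ∨ p ∨ s   [De Morgan]
≡ (s ∧ ¬r) ∨ p ∨ s   [double negation]
≡ p ∨ s   [simplify]

p ∨ s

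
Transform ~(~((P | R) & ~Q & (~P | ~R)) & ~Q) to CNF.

~(~((P | R) & ~Q & (~P | ~R)) & ~Q)
≡ ~~((P | R) & ~Q & (~P | ~R)) | ~~Q   [De Morgan]
≡ ((P | R) & ~Q & (~P | ~R)) | ~~Q   [double negation]
≡ ((P | R) & ~Q & (~P | ~R)) | Q   [double negation]
≡ (P | R | Q) & (~Q | Q) & (~P | ~R | Q)   [distribute | over &]
≡ (P | R | Q) & (~P | ~R | Q)   [simplify]

(P | R | Q) & (~P | ~R | Q)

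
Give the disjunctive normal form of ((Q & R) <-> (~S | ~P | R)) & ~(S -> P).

~P & Q & R & S

((Q & R) <-> (~S | ~P | R)) & ~(S -> P)
⇔ ((Q & R) -> (~S | ~P | R)) & ((~S | ~P | R) -> (Q & R)) & ~(S -> P)   [eliminate <->]
⇔ (~(Q & R) | ~S | ~P | R) & ((~S | ~P | R) -> (Q & R)) & ~(S -> P)   [eliminate ->]
⇔ (~(Q & R) | ~S | ~P | R) & (~(~S | ~P | R) | (Q & R)) & ~(S -> P)   [eliminate ->]
⇔ (~(Q & R) | ~S | ~P | R) & (~(~S | ~P | R) | (Q & R)) & ~(~S | P)   [eliminate ->]
⇔ (~Q | ~R | ~S | ~P | R) & (~(~S | ~P | R) | (Q & R)) & ~(~S | P)   [De Morgan]
⇔ (~Q | ~R | ~S | ~P | R) & ((~~S & ~~P & ~R) | (Q & R)) & ~(~S | P)   [De Morgan]
⇔ (~Q | ~R | ~S | ~P | R) & ((S & ~~P & ~R) | (Q & R)) & ~(~S | P)   [double negation]
⇔ (~Q | ~R | ~S | ~P | R) & ((S & P & ~R) | (Q & R)) & ~(~S | P)   [double negation]
⇔ (~Q | ~R | ~S | ~P | R) & ((S & P & ~R) | (Q & R)) & ~~S & ~P   [De Morgan]
⇔ (~Q | ~R | ~S | ~P | R) & ((S & P & ~R) | (Q & R)) & S & ~P   [double negation]
⇔ (~Q & S & P & ~R & S & ~P) | (~Q & Q & R & S & ~P) | (~R & S & P & ~R & S & ~P) | (~R & Q & R & S & ~P) | (~S & S & P & ~R & S & ~P) | (~S & Q & R & S & ~P) | (~P & S & P & ~R & S & ~P) | (~P & Q & R & S & ~P) | (R & S & P & ~R & S & ~P) | (R & Q & R & S & ~P)   [distribute & over |]
⇔ ~P & Q & R & S   [simplify]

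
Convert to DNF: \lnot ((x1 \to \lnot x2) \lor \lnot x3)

x1 \land x2 \land x3

\lnot ((x1 \to \lnot x2) \lor \lnot x3)
⇔ \lnot (\lnot x1 \lor \lnot x2 \lor \lnot x3)   [eliminate \to]
⇔ \lnot \lnot x1 \land \lnot \lnot x2 \land \lnot \lnot x3   [De Morgan]
⇔ x1 \land \lnot \lnot x2 \land \lnot \lnot x3   [double negation]
⇔ x1 \land x2 \land \lnot \lnot x3   [double negation]
⇔ x1 \land x2 \land x3   [double negation]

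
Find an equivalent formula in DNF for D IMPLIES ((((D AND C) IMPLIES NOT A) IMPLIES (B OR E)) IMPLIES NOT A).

NOT D OR (NOT C AND NOT B AND NOT E) OR NOT A

D IMPLIES ((((D AND C) IMPLIES NOT A) IMPLIES (B OR E)) IMPLIES NOT A)
≡ NOT D OR ((((D AND C) IMPLIES NOT A) IMPLIES (B OR E)) IMPLIES NOT A)   — eliminate IMPLIES
≡ NOT D OR NOT (((D AND C) IMPLIES NOT A) IMPLIES (B OR E)) OR NOT A   — eliminate IMPLIES
≡ NOT D OR NOT (NOT ((D AND C) IMPLIES NOT A) OR B OR E) OR NOT A   — eliminate IMPLIES
≡ NOT D OR NOT (NOT (NOT (D AND C) OR NOT A) OR B OR E) OR NOT A   — eliminate IMPLIES
≡ NOT D OR (NOT NOT (NOT (D AND C) OR NOT A) AND NOT B AND NOT E) OR NOT A   — De Morgan
≡ NOT D OR ((NOT (D AND C) OR NOT A) AND NOT B AND NOT E) OR NOT A   — double negation
≡ NOT D OR ((NOT D OR NOT C OR NOT A) AND NOT B AND NOT E) OR NOT A   — De Morgan
≡ NOT D OR (NOT D AND NOT B AND NOT E) OR (NOT C AND NOT B AND NOT E) OR (NOT A AND NOT B AND NOT E) OR NOT A   — distribute AND over OR
≡ NOT D OR (NOT C AND NOT B AND NOT E) OR NOT A   — simplify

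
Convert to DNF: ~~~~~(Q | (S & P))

(~Q & ~S) | (~Q & ~P)

~~~~~(Q | (S & P))
≡ ~~~(Q | (S & P))   [double negation]
≡ ~(Q | (S & P))   [double negation]
≡ ~Q & ~(S & P)   [De Morgan]
≡ ~Q & (~S | ~P)   [De Morgan]
≡ (~Q & ~S) | (~Q & ~P)   [distribute & over |]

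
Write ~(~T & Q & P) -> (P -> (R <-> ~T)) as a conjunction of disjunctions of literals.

~(~T & Q & P) -> (P -> (R <-> ~T))
≡ ~~(~T & Q & P) | (P -> (R <-> ~T))   [eliminate ->]
≡ ~~(~T & Q & P) | ~P | (R <-> ~T)   [eliminate ->]
≡ ~~(~T & Q & P) | ~P | ((R -> ~T) & (~T -> R))   [eliminate <->]
≡ ~~(~T & Q & P) | ~P | ((~R | ~T) & (~T -> R))   [eliminate ->]
≡ ~~(~T & Q & P) | ~P | ((~R | ~T) & (~~T | R))   [eliminate ->]
≡ (~T & Q & P) | ~P | ((~R | ~T) & (~~T | R))   [double negation]
≡ (~T & Q & P) | ~P | ((~R | ~T) & (T | R))   [double negation]
≡ (~T | ~P | ~R | ~T) & (~T | ~P | T | R) & (Q | ~P | ~R | ~T) & (Q | ~P | T | R) & (P | ~P | ~R | ~T) & (P | ~P | T | R)   [distribute | over &]
≡ (~T | ~P | ~R) & (Q | ~P | T | R)   [simplify]

(~T | ~P | ~R) & (Q | ~P | T | R)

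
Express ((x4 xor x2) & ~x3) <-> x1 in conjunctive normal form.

((x4 xor x2) & ~x3) <-> x1
≡ (((x4 xor x2) & ~x3) -> x1) & (x1 -> ((x4 xor x2) & ~x3))
≡ (~((x4 xor x2) & ~x3) | x1) & (x1 -> ((x4 xor x2) & ~x3))
≡ (~((x4 | x2) & ~(x4 & x2) & ~x3) | x1) & (x1 -> ((x4 xor x2) & ~x3))
≡ (~((x4 | x2) & ~(x4 & x2) & ~x3) | x1) & (~x1 | ((x4 xor x2) & ~x3))
≡ (~((x4 | x2) & ~(x4 & x2) & ~x3) | x1) & (~x1 | ((x4 | x2) & ~(x4 & x2) & ~x3))
≡ (~(x4 | x2) | ~~(x4 & x2) | ~~x3 | x1) & (~x1 | ((x4 | x2) & ~(x4 & x2) & ~x3))
≡ ((~x4 & ~x2) | ~~(x4 & x2) | ~~x3 | x1) & (~x1 | ((x4 | x2) & ~(x4 & x2) & ~x3))
≡ ((~x4 & ~x2) | (x4 & x2) | ~~x3 | x1) & (~x1 | ((x4 | x2) & ~(x4 & x2) & ~x3))
≡ ((~x4 & ~x2) | (x4 & x2) | x3 | x1) & (~x1 | ((x4 | x2) & ~(x4 & x2) & ~x3))
≡ ((~x4 & ~x2) | (x4 & x2) | x3 | x1) & (~x1 | ((x4 | x2) & (~x4 | ~x2) & ~x3))
≡ (~x4 | x4 | x3 | x1) & (~x4 | x2 | x3 | x1) & (~x2 | x4 | x3 | x1) & (~x2 | x2 | x3 | x1) & (~x1 | x4 | x2) & (~x1 | ~x4 | ~x2) & (~x1 | ~x3)
≡ (~x4 | x2 | x3 | x1) & (~x2 | x4 | x3 | x1) & (~x1 | x4 | x2) & (~x1 | ~x4 | ~x2) & (~x1 | ~x3)

(~x4 | x2 | x3 | x1) & (~x2 | x4 | x3 | x1) & (~x1 | x4 | x2) & (~x1 | ~x4 | ~x2) & (~x1 | ~x3)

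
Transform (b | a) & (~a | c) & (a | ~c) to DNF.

(b & ~a & ~c) | (a & c)

(b | a) & (~a | c) & (a | ~c)
⇔ (b & ~a & a) | (b & ~a & ~c) | (b & c & a) | (b & c & ~c) | (a & ~a & a) | (a & ~a & ~c) | (a & c & a) | (a & c & ~c)   [distribute & over |]
⇔ (b & ~a & ~c) | (a & c)   [simplify]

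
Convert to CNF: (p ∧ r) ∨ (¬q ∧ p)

p ∧ (r ∨ ¬q)

(p ∧ r) ∨ (¬q ∧ p)
≡ (p ∨ ¬q) ∧ (p ∨ p) ∧ (r ∨ ¬q) ∧ (r ∨ p)   — distribute ∨ over ∧
≡ p ∧ (r ∨ ¬q)   — simplify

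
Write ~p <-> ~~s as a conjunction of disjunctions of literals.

(p | s) & (~s | ~p)

~p <-> ~~s
≡ (~p -> ~~s) & (~~s -> ~p)   [eliminate <->]
≡ (~~p | ~~s) & (~~s -> ~p)   [eliminate ->]
≡ (~~p | ~~s) & (~~~s | ~p)   [eliminate ->]
≡ (p | ~~s) & (~~~s | ~p)   [double negation]
≡ (p | s) & (~~~s | ~p)   [double negation]
≡ (p | s) & (~s | ~p)   [double negation]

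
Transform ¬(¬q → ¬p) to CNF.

¬(¬q → ¬p)
⇔ ¬(¬¬q ∨ ¬p)   [eliminate →]
⇔ ¬¬¬q ∧ ¬¬p   [De Morgan]
⇔ ¬q ∧ ¬¬p   [double negation]
⇔ ¬q ∧ p   [double negation]

¬q ∧ p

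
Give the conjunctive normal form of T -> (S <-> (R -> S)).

~T | R | S

T -> (S <-> (R -> S))
≡ ~T | (S <-> (R -> S))   [eliminate ->]
≡ ~T | ((S -> (R -> S)) & ((R -> S) -> S))   [eliminate <->]
≡ ~T | ((~S | (R -> S)) & ((R -> S) -> S))   [eliminate ->]
≡ ~T | ((~S | ~R | S) & ((R -> S) -> S))   [eliminate ->]
≡ ~T | ((~S | ~R | S) & (~(R -> S) | S))   [eliminate ->]
≡ ~T | ((~S | ~R | S) & (~(~R | S) | S))   [eliminate ->]
≡ ~T | ((~S | ~R | S) & ((~~R & ~S) | S))   [De Morgan]
≡ ~T | ((~S | ~R | S) & ((R & ~S) | S))   [double negation]
≡ (~T | ~S | ~R | S) & (~T | R | S) & (~T | ~S | S)   [distribute | over &]
≡ ~T | R | S   [simplify]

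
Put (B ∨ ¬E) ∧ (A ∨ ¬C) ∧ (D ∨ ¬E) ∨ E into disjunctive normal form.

(B ∨ ¬E) ∧ (A ∨ ¬C) ∧ (D ∨ ¬E) ∨ E
= B ∧ A ∧ D ∨ B ∧ A ∧ ¬E ∨ B ∧ ¬C ∧ D ∨ B ∧ ¬C ∧ ¬E ∨ ¬E ∧ A ∧ D ∨ ¬E ∧ A ∧ ¬E ∨ ¬E ∧ ¬C ∧ D ∨ ¬E ∧ ¬C ∧ ¬E ∨ E   [distribute ∧ over ∨]
= B ∧ A ∧ D ∨ B ∧ ¬C ∧ D ∨ ¬E ∧ A ∨ ¬E ∧ ¬C ∨ E   [simplify]

B ∧ A ∧ D ∨ B ∧ ¬C ∧ D ∨ ¬E ∧ A ∨ ¬E ∧ ¬C ∨ E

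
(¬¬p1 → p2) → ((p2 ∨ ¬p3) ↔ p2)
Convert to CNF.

p1 ∨ p3 ∨ p2

(¬¬p1 → p2) → ((p2 ∨ ¬p3) ↔ p2)
≡ ¬(¬¬p1 → p2) ∨ ((p2 ∨ ¬p3) ↔ p2)   [eliminate →]
≡ ¬(¬¬¬p1 ∨ p2) ∨ ((p2 ∨ ¬p3) ↔ p2)   [eliminate →]
≡ ¬(¬¬¬p1 ∨ p2) ∨ (((p2 ∨ ¬p3) → p2) ∧ (p2 → (p2 ∨ ¬p3)))   [eliminate ↔]
≡ ¬(¬¬¬p1 ∨ p2) ∨ ((¬(p2 ∨ ¬p3) ∨ p2) ∧ (p2 → (p2 ∨ ¬p3)))   [eliminate →]
≡ ¬(¬¬¬p1 ∨ p2) ∨ ((¬(p2 ∨ ¬p3) ∨ p2) ∧ (¬p2 ∨ p2 ∨ ¬p3))   [eliminate →]
≡ (¬¬¬¬p1 ∧ ¬p2) ∨ ((¬(p2 ∨ ¬p3) ∨ p2) ∧ (¬p2 ∨ p2 ∨ ¬p3))   [De Morgan]
≡ (¬¬p1 ∧ ¬p2) ∨ ((¬(p2 ∨ ¬p3) ∨ p2) ∧ (¬p2 ∨ p2 ∨ ¬p3))   [double negation]
≡ (p1 ∧ ¬p2) ∨ ((¬(p2 ∨ ¬p3) ∨ p2) ∧ (¬p2 ∨ p2 ∨ ¬p3))   [double negation]
≡ (p1 ∧ ¬p2) ∨ (((¬p2 ∧ ¬¬p3) ∨ p2) ∧ (¬p2 ∨ p2 ∨ ¬p3))   [De Morgan]
≡ (p1 ∧ ¬p2) ∨ (((¬p2 ∧ p3) ∨ p2) ∧ (¬p2 ∨ p2 ∨ ¬p3))   [double negation]
≡ (p1 ∨ ¬p2 ∨ p2) ∧ (p1 ∨ p3 ∨ p2) ∧ (p1 ∨ ¬p2 ∨ p2 ∨ ¬p3) ∧ (¬p2 ∨ ¬p2 ∨ p2) ∧ (¬p2 ∨ p3 ∨ p2) ∧ (¬p2 ∨ ¬p2 ∨ p2 ∨ ¬p3)   [distribute ∨ over ∧]
≡ p1 ∨ p3 ∨ p2   [simplify]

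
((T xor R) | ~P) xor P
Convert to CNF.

((T xor R) | ~P) xor P
≡ ((T xor R) | ~P | P) & ~(((T xor R) | ~P) & P)   [expand xor]
≡ (((T | R) & ~(T & R)) | ~P | P) & ~(((T xor R) | ~P) & P)   [expand xor]
≡ (((T | R) & ~(T & R)) | ~P | P) & ~((((T | R) & ~(T & R)) | ~P) & P)   [expand xor]
≡ (((T | R) & (~T | ~R)) | ~P | P) & ~((((T | R) & ~(T & R)) | ~P) & P)   [De Morgan]
≡ (((T | R) & (~T | ~R)) | ~P | P) & (~(((T | R) & ~(T & R)) | ~P) | ~P)   [De Morgan]
≡ (((T | R) & (~T | ~R)) | ~P | P) & ((~((T | R) & ~(T & R)) & ~~P) | ~P)   [De Morgan]
≡ (((T | R) & (~T | ~R)) | ~P | P) & (((~(T | R) | ~~(T & R)) & ~~P) | ~P)   [De Morgan]
≡ (((T | R) & (~T | ~R)) | ~P | P) & ((((~T & ~R) | ~~(T & R)) & ~~P) | ~P)   [De Morgan]
≡ (((T | R) & (~T | ~R)) | ~P | P) & ((((~T & ~R) | (T & R)) & ~~P) | ~P)   [double negation]
≡ (((T | R) & (~T | ~R)) | ~P | P) & ((((~T & ~R) | (T & R)) & P) | ~P)   [double negation]
≡ (T | R | ~P | P) & (~T | ~R | ~P | P) & (~T | T | ~P) & (~T | R | ~P) & (~R | T | ~P) & (~R | R | ~P) & (P | ~P)   [distribute | over &]
≡ (~T | R | ~P) & (~R | T | ~P)   [simplify]

(~T | R | ~P) & (~R | T | ~P)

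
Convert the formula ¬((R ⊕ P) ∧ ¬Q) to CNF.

¬((R ⊕ P) ∧ ¬Q)
= ¬((R ∨ P) ∧ ¬(R ∧ P) ∧ ¬Q)   (expand ⊕)
= ¬(R ∨ P) ∨ ¬¬(R ∧ P) ∨ ¬¬Q   (De Morgan)
= (¬R ∧ ¬P) ∨ ¬¬(R ∧ P) ∨ ¬¬Q   (De Morgan)
= (¬R ∧ ¬P) ∨ (R ∧ P) ∨ ¬¬Q   (double negation)
= (¬R ∧ ¬P) ∨ (R ∧ P) ∨ Q   (double negation)
= (¬R ∨ R ∨ Q) ∧ (¬R ∨ P ∨ Q) ∧ (¬P ∨ R ∨ Q) ∧ (¬P ∨ P ∨ Q)   (distribute ∨ over ∧)
= (¬R ∨ P ∨ Q) ∧ (¬P ∨ R ∨ Q)   (simplify)

(¬R ∨ P ∨ Q) ∧ (¬P ∨ R ∨ Q)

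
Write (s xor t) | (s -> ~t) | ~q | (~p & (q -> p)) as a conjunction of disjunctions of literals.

(~s | ~t | ~q | ~p) & (~s | ~t | ~q | p)

(s xor t) | (s -> ~t) | ~q | (~p & (q -> p))
≡ ((s | t) & ~(s & t)) | (s -> ~t) | ~q | (~p & (q -> p))   (expand xor)
≡ ((s | t) & ~(s & t)) | ~s | ~t | ~q | (~p & (q -> p))   (eliminate ->)
≡ ((s | t) & ~(s & t)) | ~s | ~t | ~q | (~p & (~q | p))   (eliminate ->)
≡ ((s | t) & (~s | ~t)) | ~s | ~t | ~q | (~p & (~q | p))   (De Morgan)
≡ (s | t | ~s | ~t | ~q | ~p) & (s | t | ~s | ~t | ~q | ~q | p) & (~s | ~t | ~s | ~t | ~q | ~p) & (~s | ~t | ~s | ~t | ~q | ~q | p)   (distribute | over &)
≡ (~s | ~t | ~q | ~p) & (~s | ~t | ~q | p)   (simplify)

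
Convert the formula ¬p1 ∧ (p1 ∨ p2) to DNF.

¬p1 ∧ p2

¬p1 ∧ (p1 ∨ p2)
= (¬p1 ∧ p1) ∨ (¬p1 ∧ p2)   [distribute ∧ over ∨]
= ¬p1 ∧ p2   [simplify]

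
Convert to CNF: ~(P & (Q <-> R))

~(P & (Q <-> R))
⇔ ~(P & (Q -> R) & (R -> Q))   [eliminate <->]
⇔ ~(P & (~Q | R) & (R -> Q))   [eliminate ->]
⇔ ~(P & (~Q | R) & (~R | Q))   [eliminate ->]
⇔ ~P | ~(~Q | R) | ~(~R | Q)   [De Morgan]
⇔ ~P | (~~Q & ~R) | ~(~R | Q)   [De Morgan]
⇔ ~P | (Q & ~R) | ~(~R | Q)   [double negation]
⇔ ~P | (Q & ~R) | (~~R & ~Q)   [De Morgan]
⇔ ~P | (Q & ~R) | (R & ~Q)   [double negation]
⇔ (~P | Q | R) & (~P | Q | ~Q) & (~P | ~R | R) & (~P | ~R | ~Q)   [distribute | over &]
⇔ (~P | Q | R) & (~P | ~R | ~Q)   [simplify]

(~P | Q | R) & (~P | ~R | ~Q)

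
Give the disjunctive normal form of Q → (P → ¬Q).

¬Q ∨ ¬P

Q → (P → ¬Q)
= ¬Q ∨ (P → ¬Q)   [eliminate →]
= ¬Q ∨ ¬P ∨ ¬Q   [eliminate →]
= ¬Q ∨ ¬P   [simplify]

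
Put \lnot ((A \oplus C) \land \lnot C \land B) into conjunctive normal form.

\lnot A \lor C \lor \lnot B

\lnot ((A \oplus C) \land \lnot C \land B)
≡ \lnot ((A \lor C) \land \lnot (A \land C) \land \lnot C \land B)   (expand \oplus)
≡ \lnot (A \lor C) \lor \lnot \lnot (A \land C) \lor \lnot \lnot C \lor \lnot B   (De Morgan)
≡ (\lnot A \land \lnot C) \lor \lnot \lnot (A \land C) \lor \lnot \lnot C \lor \lnot B   (De Morgan)
≡ (\lnot A \land \lnot C) \lor (A \land C) \lor \lnot \lnot C \lor \lnot B   (double negation)
≡ (\lnot A \land \lnot C) \lor (A \land C) \lor C \lor \lnot B   (double negation)
≡ (\lnot A \lor A \lor C \lor \lnot B) \land (\lnot A \lor C \lor C \lor \lnot B) \land (\lnot C \lor A \lor C \lor \lnot B) \land (\lnot C \lor C \lor C \lor \lnot B)   (distribute \lor over \land)
≡ \lnot A \lor C \lor \lnot B   (simplify)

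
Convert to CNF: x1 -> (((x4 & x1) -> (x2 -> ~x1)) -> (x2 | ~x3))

~x1 | x2 | ~x3

x1 -> (((x4 & x1) -> (x2 -> ~x1)) -> (x2 | ~x3))
≡ ~x1 | (((x4 & x1) -> (x2 -> ~x1)) -> (x2 | ~x3))
≡ ~x1 | ~((x4 & x1) -> (x2 -> ~x1)) | x2 | ~x3
≡ ~x1 | ~(~(x4 & x1) | (x2 -> ~x1)) | x2 | ~x3
≡ ~x1 | ~(~(x4 & x1) | ~x2 | ~x1) | x2 | ~x3
≡ ~x1 | (~~(x4 & x1) & ~~x2 & ~~x1) | x2 | ~x3
≡ ~x1 | (x4 & x1 & ~~x2 & ~~x1) | x2 | ~x3
≡ ~x1 | (x4 & x1 & x2 & ~~x1) | x2 | ~x3
≡ ~x1 | (x4 & x1 & x2 & x1) | x2 | ~x3
≡ (~x1 | x4 | x2 | ~x3) & (~x1 | x1 | x2 | ~x3) & (~x1 | x2 | x2 | ~x3) & (~x1 | x1 | x2 | ~x3)
≡ ~x1 | x2 | ~x3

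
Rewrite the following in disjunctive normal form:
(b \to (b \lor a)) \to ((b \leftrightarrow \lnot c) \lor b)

(b \to (b \lor a)) \to ((b \leftrightarrow \lnot c) \lor b)
≡ \lnot (b \to (b \lor a)) \lor (b \leftrightarrow \lnot c) \lor b   (eliminate \to)
≡ \lnot (\lnot b \lor b \lor a) \lor (b \leftrightarrow \lnot c) \lor b   (eliminate \to)
≡ \lnot (\lnot b \lor b \lor a) \lor ((b \to \lnot c) \land (\lnot c \to b)) \lor b   (eliminate \leftrightarrow)
≡ \lnot (\lnot b \lor b \lor a) \lor ((\lnot b \lor \lnot c) \land (\lnot c \to b)) \lor b   (eliminate \to)
≡ \lnot (\lnot b \lor b \lor a) \lor ((\lnot b \lor \lnot c) \land (\lnot \lnot c \lor b)) \lor b   (eliminate \to)
≡ (\lnot \lnot b \land \lnot b \land \lnot a) \lor ((\lnot b \lor \lnot c) \land (\lnot \lnot c \lor b)) \lor b   (De Morgan)
≡ (b \land \lnot b \land \lnot a) \lor ((\lnot b \lor \lnot c) \land (\lnot \lnot c \lor b)) \lor b   (double negation)
≡ (b \land \lnot b \land \lnot a) \lor ((\lnot b \lor \lnot c) \land (c \lor b)) \lor b   (double negation)
≡ (b \land \lnot b \land \lnot a) \lor (\lnot b \land c) \lor (\lnot b \land b) \lor (\lnot c \land c) \lor (\lnot c \land b) \lor b   (distribute \land over \lor)
≡ (\lnot b \land c) \lor b   (simplify)

(\lnot b \land c) \lor b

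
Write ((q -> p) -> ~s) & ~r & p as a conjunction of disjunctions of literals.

((q -> p) -> ~s) & ~r & p
≡ (~(q -> p) | ~s) & ~r & p   — eliminate ->
≡ (~(~q | p) | ~s) & ~r & p   — eliminate ->
≡ ((~~q & ~p) | ~s) & ~r & p   — De Morgan
≡ ((q & ~p) | ~s) & ~r & p   — double negation
≡ (q | ~s) & (~p | ~s) & ~r & p   — distribute | over &

(q | ~s) & (~p | ~s) & ~r & p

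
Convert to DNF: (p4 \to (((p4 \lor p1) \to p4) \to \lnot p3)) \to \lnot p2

(p4 \land p3) \lor \lnot p2

(p4 \to (((p4 \lor p1) \to p4) \to \lnot p3)) \to \lnot p2
≡ \lnot (p4 \to (((p4 \lor p1) \to p4) \to \lnot p3)) \lor \lnot p2   (eliminate \to)
≡ \lnot (\lnot p4 \lor (((p4 \lor p1) \to p4) \to \lnot p3)) \lor \lnot p2   (eliminate \to)
≡ \lnot (\lnot p4 \lor \lnot ((p4 \lor p1) \to p4) \lor \lnot p3) \lor \lnot p2   (eliminate \to)
≡ \lnot (\lnot p4 \lor \lnot (\lnot (p4 \lor p1) \lor p4) \lor \lnot p3) \lor \lnot p2   (eliminate \to)
≡ (\lnot \lnot p4 \land \lnot \lnot (\lnot (p4 \lor p1) \lor p4) \land \lnot \lnot p3) \lor \lnot p2   (De Morgan)
≡ (p4 \land \lnot \lnot (\lnot (p4 \lor p1) \lor p4) \land \lnot \lnot p3) \lor \lnot p2   (double negation)
≡ (p4 \land (\lnot (p4 \lor p1) \lor p4) \land \lnot \lnot p3) \lor \lnot p2   (double negation)
≡ (p4 \land ((\lnot p4 \land \lnot p1) \lor p4) \land \lnot \lnot p3) \lor \lnot p2   (De Morgan)
≡ (p4 \land ((\lnot p4 \land \lnot p1) \lor p4) \land p3) \lor \lnot p2   (double negation)
≡ (p4 \land \lnot p4 \land \lnot p1 \land p3) \lor (p4 \land p4 \land p3) \lor \lnot p2   (distribute \land over \lor)
≡ (p4 \land p3) \lor \lnot p2   (simplify)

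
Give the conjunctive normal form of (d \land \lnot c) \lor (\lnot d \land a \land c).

(d \land \lnot c) \lor (\lnot d \land a \land c)
≡ (d \lor \lnot d) \land (d \lor a) \land (d \lor c) \land (\lnot c \lor \lnot d) \land (\lnot c \lor a) \land (\lnot c \lor c)   (distribute \lor over \land)
≡ (d \lor a) \land (d \lor c) \land (\lnot c \lor \lnot d) \land (\lnot c \lor a)   (simplify)

(d \lor a) \land (d \lor c) \land (\lnot c \lor \lnot d) \land (\lnot c \lor a)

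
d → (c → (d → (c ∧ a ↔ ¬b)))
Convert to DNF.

¬d ∨ ¬c ∨ ¬a ∧ b ∨ ¬b ∧ c ∧ a

d → (c → (d → (c ∧ a ↔ ¬b)))
⇔ ¬d ∨ (c → (d → (c ∧ a ↔ ¬b)))   [eliminate →]
⇔ ¬d ∨ ¬c ∨ (d → (c ∧ a ↔ ¬b))   [eliminate →]
⇔ ¬d ∨ ¬c ∨ ¬d ∨ (c ∧ a ↔ ¬b)   [eliminate →]
⇔ ¬d ∨ ¬c ∨ ¬d ∨ (c ∧ a → ¬b) ∧ (¬b → c ∧ a)   [eliminate ↔]
⇔ ¬d ∨ ¬c ∨ ¬d ∨ (¬(c ∧ a) ∨ ¬b) ∧ (¬b → c ∧ a)   [eliminate →]
⇔ ¬d ∨ ¬c ∨ ¬d ∨ (¬(c ∧ a) ∨ ¬b) ∧ (¬¬b ∨ c ∧ a)   [eliminate →]
⇔ ¬d ∨ ¬c ∨ ¬d ∨ (¬c ∨ ¬a ∨ ¬b) ∧ (¬¬b ∨ c ∧ a)   [De Morgan]
⇔ ¬d ∨ ¬c ∨ ¬d ∨ (¬c ∨ ¬a ∨ ¬b) ∧ (b ∨ c ∧ a)   [double negation]
⇔ ¬d ∨ ¬c ∨ ¬d ∨ ¬c ∧ b ∨ ¬c ∧ c ∧ a ∨ ¬a ∧ b ∨ ¬a ∧ c ∧ a ∨ ¬b ∧ b ∨ ¬b ∧ c ∧ a   [distribute ∧ over ∨]
⇔ ¬d ∨ ¬c ∨ ¬a ∧ b ∨ ¬b ∧ c ∧ a   [simplify]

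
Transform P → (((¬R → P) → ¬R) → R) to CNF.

P → (((¬R → P) → ¬R) → R)
= ¬P ∨ (((¬R → P) → ¬R) → R)
= ¬P ∨ ¬((¬R → P) → ¬R) ∨ R
= ¬P ∨ ¬(¬(¬R → P) ∨ ¬R) ∨ R
= ¬P ∨ ¬(¬(¬¬R ∨ P) ∨ ¬R) ∨ R
= ¬P ∨ (¬¬(¬¬R ∨ P) ∧ ¬¬R) ∨ R
= ¬P ∨ ((¬¬R ∨ P) ∧ ¬¬R) ∨ R
= ¬P ∨ ((R ∨ P) ∧ ¬¬R) ∨ R
= ¬P ∨ ((R ∨ P) ∧ R) ∨ R
= (¬P ∨ R ∨ P ∨ R) ∧ (¬P ∨ R ∨ R)
= ¬P ∨ R

¬P ∨ R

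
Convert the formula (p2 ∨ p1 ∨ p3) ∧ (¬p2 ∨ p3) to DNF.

p1 ∧ ¬p2 ∨ p3

(p2 ∨ p1 ∨ p3) ∧ (¬p2 ∨ p3)
≡ p2 ∧ ¬p2 ∨ p2 ∧ p3 ∨ p1 ∧ ¬p2 ∨ p1 ∧ p3 ∨ p3 ∧ ¬p2 ∨ p3 ∧ p3   (distribute ∧ over ∨)
≡ p1 ∧ ¬p2 ∨ p3   (simplify)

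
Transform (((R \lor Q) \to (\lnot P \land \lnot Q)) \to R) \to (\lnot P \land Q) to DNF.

(((R \lor Q) \to (\lnot P \land \lnot Q)) \to R) \to (\lnot P \land Q)
≡ \lnot (((R \lor Q) \to (\lnot P \land \lnot Q)) \to R) \lor (\lnot P \land Q)   [eliminate \to]
≡ \lnot (\lnot ((R \lor Q) \to (\lnot P \land \lnot Q)) \lor R) \lor (\lnot P \land Q)   [eliminate \to]
≡ \lnot (\lnot (\lnot (R \lor Q) \lor (\lnot P \land \lnot Q)) \lor R) \lor (\lnot P \land Q)   [eliminate \to]
≡ (\lnot \lnot (\lnot (R \lor Q) \lor (\lnot P \land \lnot Q)) \land \lnot R) \lor (\lnot P \land Q)   [De Morgan]
≡ ((\lnot (R \lor Q) \lor (\lnot P \land \lnot Q)) \land \lnot R) \lor (\lnot P \land Q)   [double negation]
≡ (((\lnot R \land \lnot Q) \lor (\lnot P \land \lnot Q)) \land \lnot R) \lor (\lnot P \land Q)   [De Morgan]
≡ (\lnot R \land \lnot Q \land \lnot R) \lor (\lnot P \land \lnot Q \land \lnot R) \lor (\lnot P \land Q)   [distribute \land over \lor]
≡ (\lnot R \land \lnot Q) \lor (\lnot P \land Q)   [simplify]

(\lnot R \land \lnot Q) \lor (\lnot P \land Q)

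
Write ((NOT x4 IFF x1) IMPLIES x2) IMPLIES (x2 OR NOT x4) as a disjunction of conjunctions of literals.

(x4 AND NOT x1 AND NOT x2) OR x2 OR NOT x4

((NOT x4 IFF x1) IMPLIES x2) IMPLIES (x2 OR NOT x4)
≡ NOT ((NOT x4 IFF x1) IMPLIES x2) OR x2 OR NOT x4   [eliminate IMPLIES]
≡ NOT (NOT (NOT x4 IFF x1) OR x2) OR x2 OR NOT x4   [eliminate IMPLIES]
≡ NOT (NOT ((NOT x4 IMPLIES x1) AND (x1 IMPLIES NOT x4)) OR x2) OR x2 OR NOT x4   [eliminate IFF]
≡ NOT (NOT ((NOT NOT x4 OR x1) AND (x1 IMPLIES NOT x4)) OR x2) OR x2 OR NOT x4   [eliminate IMPLIES]
≡ NOT (NOT ((NOT NOT x4 OR x1) AND (NOT x1 OR NOT x4)) OR x2) OR x2 OR NOT x4   [eliminate IMPLIES]
≡ (NOT NOT ((NOT NOT x4 OR x1) AND (NOT x1 OR NOT x4)) AND NOT x2) OR x2 OR NOT x4   [De Morgan]
≡ ((NOT NOT x4 OR x1) AND (NOT x1 OR NOT x4) AND NOT x2) OR x2 OR NOT x4   [double negation]
≡ ((x4 OR x1) AND (NOT x1 OR NOT x4) AND NOT x2) OR x2 OR NOT x4   [double negation]
≡ (x4 AND NOT x1 AND NOT x2) OR (x4 AND NOT x4 AND NOT x2) OR (x1 AND NOT x1 AND NOT x2) OR (x1 AND NOT x4 AND NOT x2) OR x2 OR NOT x4   [distribute AND over OR]
≡ (x4 AND NOT x1 AND NOT x2) OR x2 OR NOT x4   [simplify]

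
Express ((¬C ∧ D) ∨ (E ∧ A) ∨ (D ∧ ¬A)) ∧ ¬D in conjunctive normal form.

((¬C ∧ D) ∨ (E ∧ A) ∨ (D ∧ ¬A)) ∧ ¬D
⇔ (¬C ∨ E ∨ D) ∧ (¬C ∨ E ∨ ¬A) ∧ (¬C ∨ A ∨ D) ∧ (¬C ∨ A ∨ ¬A) ∧ (D ∨ E ∨ D) ∧ (D ∨ E ∨ ¬A) ∧ (D ∨ A ∨ D) ∧ (D ∨ A ∨ ¬A) ∧ ¬D   (distribute ∨ over ∧)
⇔ (¬C ∨ E ∨ ¬A) ∧ (D ∨ E) ∧ (D ∨ A) ∧ ¬D   (simplify)

(¬C ∨ E ∨ ¬A) ∧ (D ∨ E) ∧ (D ∨ A) ∧ ¬D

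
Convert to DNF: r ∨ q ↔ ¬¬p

¬r ∧ ¬q ∧ ¬p ∨ p ∧ r ∨ p ∧ q

r ∨ q ↔ ¬¬p
⇔ (r ∨ q → ¬¬p) ∧ (¬¬p → r ∨ q)   [eliminate ↔]
⇔ (¬(r ∨ q) ∨ ¬¬p) ∧ (¬¬p → r ∨ q)   [eliminate →]
⇔ (¬(r ∨ q) ∨ ¬¬p) ∧ (¬¬¬p ∨ r ∨ q)   [eliminate →]
⇔ (¬r ∧ ¬q ∨ ¬¬p) ∧ (¬¬¬p ∨ r ∨ q)   [De Morgan]
⇔ (¬r ∧ ¬q ∨ p) ∧ (¬¬¬p ∨ r ∨ q)   [double negation]
⇔ (¬r ∧ ¬q ∨ p) ∧ (¬p ∨ r ∨ q)   [double negation]
⇔ ¬r ∧ ¬q ∧ ¬p ∨ ¬r ∧ ¬q ∧ r ∨ ¬r ∧ ¬q ∧ q ∨ p ∧ ¬p ∨ p ∧ r ∨ p ∧ q   [distribute ∧ over ∨]
⇔ ¬r ∧ ¬q ∧ ¬p ∨ p ∧ r ∨ p ∧ q   [simplify]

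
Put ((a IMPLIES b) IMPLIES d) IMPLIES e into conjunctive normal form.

((a IMPLIES b) IMPLIES d) IMPLIES e
= NOT ((a IMPLIES b) IMPLIES d) OR e   — eliminate IMPLIES
= NOT (NOT (a IMPLIES b) OR d) OR e   — eliminate IMPLIES
= NOT (NOT (NOT a OR b) OR d) OR e   — eliminate IMPLIES
= (NOT NOT (NOT a OR b) AND NOT d) OR e   — De Morgan
= ((NOT a OR b) AND NOT d) OR e   — double negation
= (NOT a OR b OR e) AND (NOT d OR e)   — distribute OR over AND

(NOT a OR b OR e) AND (NOT d OR e)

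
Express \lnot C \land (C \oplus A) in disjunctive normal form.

\lnot C \land (C \oplus A)
= \lnot C \land ((C \land \lnot A) \lor (\lnot C \land A))   [expand \oplus]
= (\lnot C \land C \land \lnot A) \lor (\lnot C \land \lnot C \land A)   [distribute \land over \lor]
= \lnot C \land A   [simplify]

\lnot C \land A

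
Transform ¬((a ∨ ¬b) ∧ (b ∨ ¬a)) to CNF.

(¬a ∨ ¬b) ∧ (b ∨ a)

¬((a ∨ ¬b) ∧ (b ∨ ¬a))
≡ ¬(a ∨ ¬b) ∨ ¬(b ∨ ¬a)   (De Morgan)
≡ (¬a ∧ ¬¬b) ∨ ¬(b ∨ ¬a)   (De Morgan)
≡ (¬a ∧ b) ∨ ¬(b ∨ ¬a)   (double negation)
≡ (¬a ∧ b) ∨ (¬b ∧ ¬¬a)   (De Morgan)
≡ (¬a ∧ b) ∨ (¬b ∧ a)   (double negation)
≡ (¬a ∨ ¬b) ∧ (¬a ∨ a) ∧ (b ∨ ¬b) ∧ (b ∨ a)   (distribute ∨ over ∧)
≡ (¬a ∨ ¬b) ∧ (b ∨ a)   (simplify)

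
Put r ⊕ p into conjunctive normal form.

r ⊕ p
≡ (r ∨ p) ∧ ¬(r ∧ p)   [expand ⊕]
≡ (r ∨ p) ∧ (¬r ∨ ¬p)   [De Morgan]

(r ∨ p) ∧ (¬r ∨ ¬p)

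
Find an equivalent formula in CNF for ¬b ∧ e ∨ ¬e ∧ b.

(¬b ∨ ¬e) ∧ (e ∨ b)

¬b ∧ e ∨ ¬e ∧ b
≡ (¬b ∨ ¬e) ∧ (¬b ∨ b) ∧ (e ∨ ¬e) ∧ (e ∨ b)   (distribute ∨ over ∧)
≡ (¬b ∨ ¬e) ∧ (e ∨ b)   (simplify)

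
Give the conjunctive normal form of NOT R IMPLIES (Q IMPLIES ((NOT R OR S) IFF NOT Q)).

R OR NOT Q

NOT R IMPLIES (Q IMPLIES ((NOT R OR S) IFF NOT Q))
≡ NOT NOT R OR (Q IMPLIES ((NOT R OR S) IFF NOT Q))
≡ NOT NOT R OR NOT Q OR ((NOT R OR S) IFF NOT Q)
≡ NOT NOT R OR NOT Q OR (((NOT R OR S) IMPLIES NOT Q) AND (NOT Q IMPLIES (NOT R OR S)))
≡ NOT NOT R OR NOT Q OR ((NOT (NOT R OR S) OR NOT Q) AND (NOT Q IMPLIES (NOT R OR S)))
≡ NOT NOT R OR NOT Q OR ((NOT (NOT R OR S) OR NOT Q) AND (NOT NOT Q OR NOT R OR S))
≡ R OR NOT Q OR ((NOT (NOT R OR S) OR NOT Q) AND (NOT NOT Q OR NOT R OR S))
≡ R OR NOT Q OR (((NOT NOT R AND NOT S) OR NOT Q) AND (NOT NOT Q OR NOT R OR S))
≡ R OR NOT Q OR (((R AND NOT S) OR NOT Q) AND (NOT NOT Q OR NOT R OR S))
≡ R OR NOT Q OR (((R AND NOT S) OR NOT Q) AND (Q OR NOT R OR S))
≡ (R OR NOT Q OR R OR NOT Q) AND (R OR NOT Q OR NOT S OR NOT Q) AND (R OR NOT Q OR Q OR NOT R OR S)
≡ R OR NOT Q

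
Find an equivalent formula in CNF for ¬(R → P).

R ∧ ¬P

¬(R → P)
≡ ¬(¬R ∨ P)   [eliminate →]
≡ ¬¬R ∧ ¬P   [De Morgan]
≡ R ∧ ¬P   [double negation]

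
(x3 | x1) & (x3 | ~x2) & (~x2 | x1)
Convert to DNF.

(x3 | x1) & (x3 | ~x2) & (~x2 | x1)
≡ (x3 & x3 & ~x2) | (x3 & x3 & x1) | (x3 & ~x2 & ~x2) | (x3 & ~x2 & x1) | (x1 & x3 & ~x2) | (x1 & x3 & x1) | (x1 & ~x2 & ~x2) | (x1 & ~x2 & x1)   [distribute & over |]
≡ (x3 & ~x2) | (x3 & x1) | (x1 & ~x2)   [simplify]

(x3 & ~x2) | (x3 & x1) | (x1 & ~x2)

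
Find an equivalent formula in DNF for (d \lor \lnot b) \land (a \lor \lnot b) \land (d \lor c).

(d \lor \lnot b) \land (a \lor \lnot b) \land (d \lor c)
≡ d \land a \land d \lor d \land a \land c \lor d \land \lnot b \land d \lor d \land \lnot b \land c \lor \lnot b \land a \land d \lor \lnot b \land a \land c \lor \lnot b \land \lnot b \land d \lor \lnot b \land \lnot b \land c   [distribute \land over \lor]
≡ d \land a \lor d \land \lnot b \lor \lnot b \land c   [simplify]

d \land a \lor d \land \lnot b \lor \lnot b \land c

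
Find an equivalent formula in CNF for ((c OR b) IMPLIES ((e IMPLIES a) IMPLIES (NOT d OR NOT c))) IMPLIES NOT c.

((c OR b) IMPLIES ((e IMPLIES a) IMPLIES (NOT d OR NOT c))) IMPLIES NOT c
≡ NOT ((c OR b) IMPLIES ((e IMPLIES a) IMPLIES (NOT d OR NOT c))) OR NOT c   [eliminate IMPLIES]
≡ NOT (NOT (c OR b) OR ((e IMPLIES a) IMPLIES (NOT d OR NOT c))) OR NOT c   [eliminate IMPLIES]
≡ NOT (NOT (c OR b) OR NOT (e IMPLIES a) OR NOT d OR NOT c) OR NOT c   [eliminate IMPLIES]
≡ NOT (NOT (c OR b) OR NOT (NOT e OR a) OR NOT d OR NOT c) OR NOT c   [eliminate IMPLIES]
≡ (NOT NOT (c OR b) AND NOT NOT (NOT e OR a) AND NOT NOT d AND NOT NOT c) OR NOT c   [De Morgan]
≡ ((c OR b) AND NOT NOT (NOT e OR a) AND NOT NOT d AND NOT NOT c) OR NOT c   [double negation]
≡ ((c OR b) AND (NOT e OR a) AND NOT NOT d AND NOT NOT c) OR NOT c   [double negation]
≡ ((c OR b) AND (NOT e OR a) AND d AND NOT NOT c) OR NOT c   [double negation]
≡ ((c OR b) AND (NOT e OR a) AND d AND c) OR NOT c   [double negation]
≡ (c OR b OR NOT c) AND (NOT e OR a OR NOT c) AND (d OR NOT c) AND (c OR NOT c)   [distribute OR over AND]
≡ (NOT e OR a OR NOT c) AND (d OR NOT c)   [simplify]

(NOT e OR a OR NOT c) AND (d OR NOT c)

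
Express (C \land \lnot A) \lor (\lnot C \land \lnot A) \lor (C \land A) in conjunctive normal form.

C \lor \lnot A

(C \land \lnot A) \lor (\lnot C \land \lnot A) \lor (C \land A)
⇔ (C \lor \lnot C \lor C) \land (C \lor \lnot C \lor A) \land (C \lor \lnot A \lor C) \land (C \lor \lnot A \lor A) \land (\lnot A \lor \lnot C \lor C) \land (\lnot A \lor \lnot C \lor A) \land (\lnot A \lor \lnot A \lor C) \land (\lnot A \lor \lnot A \lor A)   [distribute \lor over \land]
⇔ C \lor \lnot A   [simplify]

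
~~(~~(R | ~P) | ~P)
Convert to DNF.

R | ~P

~~(~~(R | ~P) | ~P)
≡ ~~(R | ~P) | ~P   — double negation
≡ R | ~P | ~P   — double negation
≡ R | ~P   — simplify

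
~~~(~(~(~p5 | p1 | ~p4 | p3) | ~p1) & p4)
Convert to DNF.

~~~(~(~(~p5 | p1 | ~p4 | p3) | ~p1) & p4)
= ~(~(~(~p5 | p1 | ~p4 | p3) | ~p1) & p4)
= ~~(~(~p5 | p1 | ~p4 | p3) | ~p1) | ~p4
= ~(~p5 | p1 | ~p4 | p3) | ~p1 | ~p4
= (~~p5 & ~p1 & ~~p4 & ~p3) | ~p1 | ~p4
= (p5 & ~p1 & ~~p4 & ~p3) | ~p1 | ~p4
= (p5 & ~p1 & p4 & ~p3) | ~p1 | ~p4
= ~p1 | ~p4

~p1 | ~p4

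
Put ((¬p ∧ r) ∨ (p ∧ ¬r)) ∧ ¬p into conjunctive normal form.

((¬p ∧ r) ∨ (p ∧ ¬r)) ∧ ¬p
≡ (¬p ∨ p) ∧ (¬p ∨ ¬r) ∧ (r ∨ p) ∧ (r ∨ ¬r) ∧ ¬p   (distribute ∨ over ∧)
≡ (r ∨ p) ∧ ¬p   (simplify)

(r ∨ p) ∧ ¬p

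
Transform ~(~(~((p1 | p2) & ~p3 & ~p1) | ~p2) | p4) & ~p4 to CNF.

~(~(~((p1 | p2) & ~p3 & ~p1) | ~p2) | p4) & ~p4
⇔ ~~(~((p1 | p2) & ~p3 & ~p1) | ~p2) & ~p4 & ~p4   — De Morgan
⇔ (~((p1 | p2) & ~p3 & ~p1) | ~p2) & ~p4 & ~p4   — double negation
⇔ (~(p1 | p2) | ~~p3 | ~~p1 | ~p2) & ~p4 & ~p4   — De Morgan
⇔ ((~p1 & ~p2) | ~~p3 | ~~p1 | ~p2) & ~p4 & ~p4   — De Morgan
⇔ ((~p1 & ~p2) | p3 | ~~p1 | ~p2) & ~p4 & ~p4   — double negation
⇔ ((~p1 & ~p2) | p3 | p1 | ~p2) & ~p4 & ~p4   — double negation
⇔ (~p1 | p3 | p1 | ~p2) & (~p2 | p3 | p1 | ~p2) & ~p4 & ~p4   — distribute | over &
⇔ (~p2 | p3 | p1) & ~p4   — simplify

(~p2 | p3 | p1) & ~p4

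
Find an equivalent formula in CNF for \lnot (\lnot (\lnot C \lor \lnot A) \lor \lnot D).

\lnot (\lnot (\lnot C \lor \lnot A) \lor \lnot D)
≡ \lnot \lnot (\lnot C \lor \lnot A) \land \lnot \lnot D   [De Morgan]
≡ (\lnot C \lor \lnot A) \land \lnot \lnot D   [double negation]
≡ (\lnot C \lor \lnot A) \land D   [double negation]

(\lnot C \lor \lnot A) \land D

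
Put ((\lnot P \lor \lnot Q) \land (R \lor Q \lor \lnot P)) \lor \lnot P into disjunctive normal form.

\lnot P \lor (\lnot Q \land R)

((\lnot P \lor \lnot Q) \land (R \lor Q \lor \lnot P)) \lor \lnot P
⇔ (\lnot P \land R) \lor (\lnot P \land Q) \lor (\lnot P \land \lnot P) \lor (\lnot Q \land R) \lor (\lnot Q \land Q) \lor (\lnot Q \land \lnot P) \lor \lnot P   [distribute \land over \lor]
⇔ \lnot P \lor (\lnot Q \land R)   [simplify]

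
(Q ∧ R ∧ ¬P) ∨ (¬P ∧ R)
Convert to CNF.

(Q ∧ R ∧ ¬P) ∨ (¬P ∧ R)
⇔ (Q ∨ ¬P) ∧ (Q ∨ R) ∧ (R ∨ ¬P) ∧ (R ∨ R) ∧ (¬P ∨ ¬P) ∧ (¬P ∨ R)   (distribute ∨ over ∧)
⇔ R ∧ ¬P   (simplify)

R ∧ ¬P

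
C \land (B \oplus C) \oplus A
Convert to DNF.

C \land (B \oplus C) \oplus A
= C \land (B \oplus C) \land \lnot A \lor \lnot (C \land (B \oplus C)) \land A   [expand \oplus]
= C \land (B \land \lnot C \lor \lnot B \land C) \land \lnot A \lor \lnot (C \land (B \oplus C)) \land A   [expand \oplus]
= C \land (B \land \lnot C \lor \lnot B \land C) \land \lnot A \lor \lnot (C \land (B \land \lnot C \lor \lnot B \land C)) \land A   [expand \oplus]
= C \land (B \land \lnot C \lor \lnot B \land C) \land \lnot A \lor (\lnot C \lor \lnot (B \land \lnot C \lor \lnot B \land C)) \land A   [De Morgan]
= C \land (B \land \lnot C \lor \lnot B \land C) \land \lnot A \lor (\lnot C \lor \lnot (B \land \lnot C) \land \lnot (\lnot B \land C)) \land A   [De Morgan]
= C \land (B \land \lnot C \lor \lnot B \land C) \land \lnot A \lor (\lnot C \lor (\lnot B \lor \lnot \lnot C) \land \lnot (\lnot B \land C)) \land A   [De Morgan]
= C \land (B \land \lnot C \lor \lnot B \land C) \land \lnot A \lor (\lnot C \lor (\lnot B \lor C) \land \lnot (\lnot B \land C)) \land A   [double negation]
= C \land (B \land \lnot C \lor \lnot B \land C) \land \lnot A \lor (\lnot C \lor (\lnot B \lor C) \land (\lnot \lnot B \lor \lnot C)) \land A   [De Morgan]
= C \land (B \land \lnot C \lor \lnot B \land C) \land \lnot A \lor (\lnot C \lor (\lnot B \lor C) \land (B \lor \lnot C)) \land A   [double negation]
= C \land B \land \lnot C \land \lnot A \lor C \land \lnot B \land C \land \lnot A \lor \lnot C \land A \lor \lnot B \land B \land A \lor \lnot B \land \lnot C \land A \lor C \land B \land A \lor C \land \lnot C \land A   [distribute \land over \lor]
= C \land \lnot B \land \lnot A \lor \lnot C \land A \lor C \land B \land A   [simplify]

C \land \lnot B \land \lnot A \lor \lnot C \land A \lor C \land B \land A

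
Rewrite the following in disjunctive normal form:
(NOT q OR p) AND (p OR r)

(NOT q AND r) OR p

(NOT q OR p) AND (p OR r)
⇔ (NOT q AND p) OR (NOT q AND r) OR (p AND p) OR (p AND r)   [distribute AND over OR]
⇔ (NOT q AND r) OR p   [simplify]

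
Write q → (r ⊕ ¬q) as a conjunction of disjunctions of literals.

q → (r ⊕ ¬q)
= ¬q ∨ (r ⊕ ¬q)   [eliminate →]
= ¬q ∨ ((r ∨ ¬q) ∧ ¬(r ∧ ¬q))   [expand ⊕]
= ¬q ∨ ((r ∨ ¬q) ∧ (¬r ∨ ¬¬q))   [De Morgan]
= ¬q ∨ ((r ∨ ¬q) ∧ (¬r ∨ q))   [double negation]
= (¬q ∨ r ∨ ¬q) ∧ (¬q ∨ ¬r ∨ q)   [distribute ∨ over ∧]
= ¬q ∨ r   [simplify]

¬q ∨ r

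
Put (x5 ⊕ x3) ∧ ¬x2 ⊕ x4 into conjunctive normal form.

(x5 ∨ x3 ∨ x4) ∧ (¬x5 ∨ ¬x3 ∨ x4) ∧ (¬x2 ∨ x4) ∧ (¬x5 ∨ x3 ∨ x2 ∨ ¬x4) ∧ (¬x3 ∨ x5 ∨ x2 ∨ ¬x4)

(x5 ⊕ x3) ∧ ¬x2 ⊕ x4
≡ ((x5 ⊕ x3) ∧ ¬x2 ∨ x4) ∧ ¬((x5 ⊕ x3) ∧ ¬x2 ∧ x4)
≡ ((x5 ∨ x3) ∧ ¬(x5 ∧ x3) ∧ ¬x2 ∨ x4) ∧ ¬((x5 ⊕ x3) ∧ ¬x2 ∧ x4)
≡ ((x5 ∨ x3) ∧ ¬(x5 ∧ x3) ∧ ¬x2 ∨ x4) ∧ ¬((x5 ∨ x3) ∧ ¬(x5 ∧ x3) ∧ ¬x2 ∧ x4)
≡ ((x5 ∨ x3) ∧ (¬x5 ∨ ¬x3) ∧ ¬x2 ∨ x4) ∧ ¬((x5 ∨ x3) ∧ ¬(x5 ∧ x3) ∧ ¬x2 ∧ x4)
≡ ((x5 ∨ x3) ∧ (¬x5 ∨ ¬x3) ∧ ¬x2 ∨ x4) ∧ (¬(x5 ∨ x3) ∨ ¬¬(x5 ∧ x3) ∨ ¬¬x2 ∨ ¬x4)
≡ ((x5 ∨ x3) ∧ (¬x5 ∨ ¬x3) ∧ ¬x2 ∨ x4) ∧ (¬x5 ∧ ¬x3 ∨ ¬¬(x5 ∧ x3) ∨ ¬¬x2 ∨ ¬x4)
≡ ((x5 ∨ x3) ∧ (¬x5 ∨ ¬x3) ∧ ¬x2 ∨ x4) ∧ (¬x5 ∧ ¬x3 ∨ x5 ∧ x3 ∨ ¬¬x2 ∨ ¬x4)
≡ ((x5 ∨ x3) ∧ (¬x5 ∨ ¬x3) ∧ ¬x2 ∨ x4) ∧ (¬x5 ∧ ¬x3 ∨ x5 ∧ x3 ∨ x2 ∨ ¬x4)
≡ (x5 ∨ x3 ∨ x4) ∧ (¬x5 ∨ ¬x3 ∨ x4) ∧ (¬x2 ∨ x4) ∧ (¬x5 ∨ x5 ∨ x2 ∨ ¬x4) ∧ (¬x5 ∨ x3 ∨ x2 ∨ ¬x4) ∧ (¬x3 ∨ x5 ∨ x2 ∨ ¬x4) ∧ (¬x3 ∨ x3 ∨ x2 ∨ ¬x4)
≡ (x5 ∨ x3 ∨ x4) ∧ (¬x5 ∨ ¬x3 ∨ x4) ∧ (¬x2 ∨ x4) ∧ (¬x5 ∨ x3 ∨ x2 ∨ ¬x4) ∧ (¬x3 ∨ x5 ∨ x2 ∨ ¬x4)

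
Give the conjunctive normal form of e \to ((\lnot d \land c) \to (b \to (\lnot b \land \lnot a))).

e \to ((\lnot d \land c) \to (b \to (\lnot b \land \lnot a)))
⇔ \lnot e \lor ((\lnot d \land c) \to (b \to (\lnot b \land \lnot a)))   — eliminate \to
⇔ \lnot e \lor \lnot (\lnot d \land c) \lor (b \to (\lnot b \land \lnot a))   — eliminate \to
⇔ \lnot e \lor \lnot (\lnot d \land c) \lor \lnot b \lor (\lnot b \land \lnot a)   — eliminate \to
⇔ \lnot e \lor \lnot \lnot d \lor \lnot c \lor \lnot b \lor (\lnot b \land \lnot a)   — De Morgan
⇔ \lnot e \lor d \lor \lnot c \lor \lnot b \lor (\lnot b \land \lnot a)   — double negation
⇔ (\lnot e \lor d \lor \lnot c \lor \lnot b \lor \lnot b) \land (\lnot e \lor d \lor \lnot c \lor \lnot b \lor \lnot a)   — distribute \lor over \land
⇔ \lnot e \lor d \lor \lnot c \lor \lnot b   — simplify

\lnot e \lor d \lor \lnot c \lor \lnot b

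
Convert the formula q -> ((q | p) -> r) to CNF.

~q | r

q -> ((q | p) -> r)
⇔ ~q | ((q | p) -> r)   [eliminate ->]
⇔ ~q | ~(q | p) | r   [eliminate ->]
⇔ ~q | (~q & ~p) | r   [De Morgan]
⇔ (~q | ~q | r) & (~q | ~p | r)   [distribute | over &]
⇔ ~q | r   [simplify]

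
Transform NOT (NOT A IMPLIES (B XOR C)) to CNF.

NOT A AND (NOT B OR C) AND (NOT C OR B)

NOT (NOT A IMPLIES (B XOR C))
≡ NOT (NOT NOT A OR (B XOR C))   (eliminate IMPLIES)
≡ NOT (NOT NOT A OR ((B OR C) AND NOT (B AND C)))   (expand XOR)
≡ NOT NOT NOT A AND NOT ((B OR C) AND NOT (B AND C))   (De Morgan)
≡ NOT A AND NOT ((B OR C) AND NOT (B AND C))   (double negation)
≡ NOT A AND (NOT (B OR C) OR NOT NOT (B AND C))   (De Morgan)
≡ NOT A AND ((NOT B AND NOT C) OR NOT NOT (B AND C))   (De Morgan)
≡ NOT A AND ((NOT B AND NOT C) OR (B AND C))   (double negation)
≡ NOT A AND (NOT B OR B) AND (NOT B OR C) AND (NOT C OR B) AND (NOT C OR C)   (distribute OR over AND)
≡ NOT A AND (NOT B OR C) AND (NOT C OR B)   (simplify)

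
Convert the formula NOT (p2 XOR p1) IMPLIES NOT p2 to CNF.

NOT p2 OR NOT p1

NOT (p2 XOR p1) IMPLIES NOT p2
≡ NOT NOT (p2 XOR p1) OR NOT p2
≡ NOT NOT ((p2 OR p1) AND NOT (p2 AND p1)) OR NOT p2
≡ ((p2 OR p1) AND NOT (p2 AND p1)) OR NOT p2
≡ ((p2 OR p1) AND (NOT p2 OR NOT p1)) OR NOT p2
≡ (p2 OR p1 OR NOT p2) AND (NOT p2 OR NOT p1 OR NOT p2)
≡ NOT p2 OR NOT p1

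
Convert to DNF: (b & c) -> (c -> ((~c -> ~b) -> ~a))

(b & c) -> (c -> ((~c -> ~b) -> ~a))
⇔ ~(b & c) | (c -> ((~c -> ~b) -> ~a))   [eliminate ->]
⇔ ~(b & c) | ~c | ((~c -> ~b) -> ~a)   [eliminate ->]
⇔ ~(b & c) | ~c | ~(~c -> ~b) | ~a   [eliminate ->]
⇔ ~(b & c) | ~c | ~(~~c | ~b) | ~a   [eliminate ->]
⇔ ~b | ~c | ~c | ~(~~c | ~b) | ~a   [De Morgan]
⇔ ~b | ~c | ~c | (~~~c & ~~b) | ~a   [De Morgan]
⇔ ~b | ~c | ~c | (~c & ~~b) | ~a   [double negation]
⇔ ~b | ~c | ~c | (~c & b) | ~a   [double negation]
⇔ ~b | ~c | ~a   [simplify]

~b | ~c | ~a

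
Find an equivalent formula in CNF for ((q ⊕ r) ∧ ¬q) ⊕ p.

(q ∨ r ∨ p) ∧ (¬q ∨ p) ∧ (¬r ∨ q ∨ ¬p)

((q ⊕ r) ∧ ¬q) ⊕ p
≡ (((q ⊕ r) ∧ ¬q) ∨ p) ∧ ¬((q ⊕ r) ∧ ¬q ∧ p)
≡ (((q ∨ r) ∧ ¬(q ∧ r) ∧ ¬q) ∨ p) ∧ ¬((q ⊕ r) ∧ ¬q ∧ p)
≡ (((q ∨ r) ∧ ¬(q ∧ r) ∧ ¬q) ∨ p) ∧ ¬((q ∨ r) ∧ ¬(q ∧ r) ∧ ¬q ∧ p)
≡ (((q ∨ r) ∧ (¬q ∨ ¬r) ∧ ¬q) ∨ p) ∧ ¬((q ∨ r) ∧ ¬(q ∧ r) ∧ ¬q ∧ p)
≡ (((q ∨ r) ∧ (¬q ∨ ¬r) ∧ ¬q) ∨ p) ∧ (¬(q ∨ r) ∨ ¬¬(q ∧ r) ∨ ¬¬q ∨ ¬p)
≡ (((q ∨ r) ∧ (¬q ∨ ¬r) ∧ ¬q) ∨ p) ∧ ((¬q ∧ ¬r) ∨ ¬¬(q ∧ r) ∨ ¬¬q ∨ ¬p)
≡ (((q ∨ r) ∧ (¬q ∨ ¬r) ∧ ¬q) ∨ p) ∧ ((¬q ∧ ¬r) ∨ (q ∧ r) ∨ ¬¬q ∨ ¬p)
≡ (((q ∨ r) ∧ (¬q ∨ ¬r) ∧ ¬q) ∨ p) ∧ ((¬q ∧ ¬r) ∨ (q ∧ r) ∨ q ∨ ¬p)
≡ (q ∨ r ∨ p) ∧ (¬q ∨ ¬r ∨ p) ∧ (¬q ∨ p) ∧ (¬q ∨ q ∨ q ∨ ¬p) ∧ (¬q ∨ r ∨ q ∨ ¬p) ∧ (¬r ∨ q ∨ q ∨ ¬p) ∧ (¬r ∨ r ∨ q ∨ ¬p)
≡ (q ∨ r ∨ p) ∧ (¬q ∨ p) ∧ (¬r ∨ q ∨ ¬p)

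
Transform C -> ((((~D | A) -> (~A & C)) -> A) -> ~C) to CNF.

C -> ((((~D | A) -> (~A & C)) -> A) -> ~C)
⇔ ~C | ((((~D | A) -> (~A & C)) -> A) -> ~C)   (eliminate ->)
⇔ ~C | ~(((~D | A) -> (~A & C)) -> A) | ~C   (eliminate ->)
⇔ ~C | ~(~((~D | A) -> (~A & C)) | A) | ~C   (eliminate ->)
⇔ ~C | ~(~(~(~D | A) | (~A & C)) | A) | ~C   (eliminate ->)
⇔ ~C | (~~(~(~D | A) | (~A & C)) & ~A) | ~C   (De Morgan)
⇔ ~C | ((~(~D | A) | (~A & C)) & ~A) | ~C   (double negation)
⇔ ~C | (((~~D & ~A) | (~A & C)) & ~A) | ~C   (De Morgan)
⇔ ~C | (((D & ~A) | (~A & C)) & ~A) | ~C   (double negation)
⇔ (~C | D | ~A | ~C) & (~C | D | C | ~C) & (~C | ~A | ~A | ~C) & (~C | ~A | C | ~C) & (~C | ~A | ~C)   (distribute | over &)
⇔ ~C | ~A   (simplify)

~C | ~A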